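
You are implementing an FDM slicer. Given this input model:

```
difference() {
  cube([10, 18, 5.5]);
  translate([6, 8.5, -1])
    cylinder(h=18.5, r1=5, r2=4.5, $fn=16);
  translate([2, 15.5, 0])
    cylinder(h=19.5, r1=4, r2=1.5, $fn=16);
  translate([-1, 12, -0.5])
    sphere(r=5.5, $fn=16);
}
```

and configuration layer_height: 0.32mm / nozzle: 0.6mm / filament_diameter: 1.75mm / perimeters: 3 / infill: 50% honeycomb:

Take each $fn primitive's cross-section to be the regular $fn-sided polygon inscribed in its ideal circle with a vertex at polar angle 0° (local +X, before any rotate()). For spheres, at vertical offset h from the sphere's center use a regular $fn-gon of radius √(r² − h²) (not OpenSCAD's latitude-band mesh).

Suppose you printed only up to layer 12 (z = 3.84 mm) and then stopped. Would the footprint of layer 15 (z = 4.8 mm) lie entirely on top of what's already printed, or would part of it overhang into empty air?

Compare the two slices. At z = 3.84: the 10×18 cube contributes its full rectangle (area 180.00 mm²); the cone at (6, 8.5): at t=0.262 of its height the radius interpolates to r₁+(r₂−r₁)t = 4.869, giving a regular 16-gon of that circumradius (area = (16/2)·4.869²·sin(360°/16) = 72.58 mm²); the cone at (2, 15.5): at t=0.197 of its height the radius interpolates to r₁+(r₂−r₁)t = 3.508, giving a regular 16-gon of that circumradius (area = (16/2)·3.508²·sin(360°/16) = 37.67 mm²); the r=5.5 sphere at (-1, 12) contributes a regular 16-gon of circumradius √(5.5²−4.34²) = 3.379 (area = (16/2)·3.379²·sin(360°/16) = 34.94 mm²); Taking the first minus the rest: starting from the 10×18 cube (180.00 mm²), the cone at (6, 8.5) partially overlaps it — only the 69.66 mm² overlap (of its 72.58 mm²) is removed, clipping the outline; the cone at (2, 15.5) partially overlaps it — only the 28.51 mm² overlap (of its 37.67 mm²) is removed, clipping the outline; the r=5.5 sphere at (-1, 12) partially overlaps it — only the 5.49 mm² overlap (of its 34.94 mm²) is removed, clipping the outline — area = 76.33 mm². At z = 4.8: the cube is present — its section is the full 10×18 rectangle (area 180.00 mm²); the cone at (6, 8.5) contributes a regular 16-gon of circumradius 4.843 (interpolated between r1=5 and r2=4.5 at t=0.314) (area = (16/2)·4.843²·sin(360°/16) = 71.81 mm²); the cone at (2, 15.5) contributes a regular 16-gon of circumradius 3.385 (interpolated between r1=4 and r2=1.5 at t=0.246) (area = (16/2)·3.385²·sin(360°/16) = 35.07 mm²); the r=5.5 sphere at (-1, 12) slices to a regular 16-gon of circumradius 1.470 (√(r²−h²) with h=5.3 from center) (area = (16/2)·1.470²·sin(360°/16) = 6.61 mm²); Taking the first minus the rest: starting from the 10×18 cube (180.00 mm²), the cone at (6, 8.5) partially overlaps it — only the 69.03 mm² overlap (of its 71.81 mm²) is removed, clipping the outline; the cone at (2, 15.5) partially overlaps it — only the 27.49 mm² overlap (of its 35.07 mm²) is removed, clipping the outline; the r=5.5 sphere at (-1, 12) partially overlaps it — only the 0.62 mm² overlap (of its 6.61 mm²) is removed, clipping the outline — area = 82.86 mm². Checking containment: at z = 4.8 the cross-section extends beyond the z = 3.84 cross-section by about 6.53 mm².

part overhangs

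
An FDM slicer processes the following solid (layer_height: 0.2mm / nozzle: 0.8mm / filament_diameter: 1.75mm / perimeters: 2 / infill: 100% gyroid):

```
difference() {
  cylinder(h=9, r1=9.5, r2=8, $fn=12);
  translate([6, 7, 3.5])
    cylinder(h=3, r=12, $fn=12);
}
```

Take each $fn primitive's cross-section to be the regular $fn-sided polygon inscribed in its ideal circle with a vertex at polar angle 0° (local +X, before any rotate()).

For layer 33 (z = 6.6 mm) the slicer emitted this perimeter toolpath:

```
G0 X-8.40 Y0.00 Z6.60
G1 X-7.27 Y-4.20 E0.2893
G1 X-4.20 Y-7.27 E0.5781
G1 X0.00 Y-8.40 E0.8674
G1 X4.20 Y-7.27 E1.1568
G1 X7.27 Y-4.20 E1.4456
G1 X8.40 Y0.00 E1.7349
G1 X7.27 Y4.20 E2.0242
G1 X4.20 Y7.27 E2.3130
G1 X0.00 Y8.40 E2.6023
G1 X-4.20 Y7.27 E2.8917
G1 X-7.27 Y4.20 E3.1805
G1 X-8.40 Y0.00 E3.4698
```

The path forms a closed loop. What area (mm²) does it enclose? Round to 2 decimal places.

211.55 mm²

Apply the shoelace formula to the sequence of (X, Y) vertices; enclosed area = 211.55 mm².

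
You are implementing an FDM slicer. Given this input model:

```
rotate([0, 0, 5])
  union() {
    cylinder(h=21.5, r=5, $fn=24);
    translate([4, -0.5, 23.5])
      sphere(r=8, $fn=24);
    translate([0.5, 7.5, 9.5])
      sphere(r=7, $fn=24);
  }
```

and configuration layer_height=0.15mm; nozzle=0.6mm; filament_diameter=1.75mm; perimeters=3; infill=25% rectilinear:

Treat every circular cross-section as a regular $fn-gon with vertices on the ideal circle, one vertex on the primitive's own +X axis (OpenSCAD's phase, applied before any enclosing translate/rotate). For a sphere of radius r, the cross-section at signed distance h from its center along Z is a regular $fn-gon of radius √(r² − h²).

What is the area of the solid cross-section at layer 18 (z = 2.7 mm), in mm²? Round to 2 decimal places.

At z = 2.7 mm: the r=5 cylinder contributes a regular 24-gon of circumradius 5 (area = (24/2)·5.000²·sin(360°/24) = 77.65 mm²); the sphere at (4, -0.5) does not reach this height (|z−center|=20.800 > r=8); the sphere at (0.5, 7.5): section is a regular 24-gon, circumradius = √(r²−h²) = √(7²−6.8²) = 1.661 (area = (24/2)·1.661²·sin(360°/24) = 8.57 mm²); Taking the union: the 2 present regions are separate (no shared area or edge), so areas and boundary lengths simply add and each stays a separate island — area = 86.22 mm²; (whole slice rotated 5° about Z — lengths, areas and connectivity unchanged). Overall, the cross-section has 2 separate islands. Net area = 86.22 mm².

86.22 mm²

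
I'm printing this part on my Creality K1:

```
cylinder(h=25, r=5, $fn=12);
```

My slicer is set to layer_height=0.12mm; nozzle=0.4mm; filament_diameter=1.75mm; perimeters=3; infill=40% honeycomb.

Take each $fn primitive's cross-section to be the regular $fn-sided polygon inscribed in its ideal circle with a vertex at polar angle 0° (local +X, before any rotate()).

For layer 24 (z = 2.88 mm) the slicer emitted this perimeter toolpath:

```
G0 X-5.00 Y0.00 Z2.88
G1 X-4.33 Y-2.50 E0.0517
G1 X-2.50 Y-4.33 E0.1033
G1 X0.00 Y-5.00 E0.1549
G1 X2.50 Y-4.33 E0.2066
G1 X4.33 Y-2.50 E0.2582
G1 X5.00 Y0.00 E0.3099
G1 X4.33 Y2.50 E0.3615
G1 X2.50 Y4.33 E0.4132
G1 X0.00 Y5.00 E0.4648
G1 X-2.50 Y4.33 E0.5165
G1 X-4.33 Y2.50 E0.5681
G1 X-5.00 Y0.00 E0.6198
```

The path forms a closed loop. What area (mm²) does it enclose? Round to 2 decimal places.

75.00 mm²

Apply the shoelace formula to the sequence of (X, Y) vertices; enclosed area = 75.00 mm².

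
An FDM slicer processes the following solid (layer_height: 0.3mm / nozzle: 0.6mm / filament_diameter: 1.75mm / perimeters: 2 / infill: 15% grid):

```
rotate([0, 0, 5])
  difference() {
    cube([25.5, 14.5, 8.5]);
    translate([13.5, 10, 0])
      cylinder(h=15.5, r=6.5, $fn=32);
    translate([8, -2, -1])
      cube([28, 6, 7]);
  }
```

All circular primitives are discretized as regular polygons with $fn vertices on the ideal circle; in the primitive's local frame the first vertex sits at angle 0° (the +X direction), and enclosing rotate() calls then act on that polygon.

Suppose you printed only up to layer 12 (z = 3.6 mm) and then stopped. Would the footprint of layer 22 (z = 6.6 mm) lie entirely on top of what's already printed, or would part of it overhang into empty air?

Compare the two slices. At z = 3.6: the cube is present — its section is the full 25.5×14.5 rectangle (area 369.75 mm²); the cylinder at (13.5, 10): section is a regular 32-gon, circumradius r=6.5 (area = (32/2)·6.500²·sin(360°/32) = 131.88 mm²); the cube at (8, -2) (footprint 28×6) is included at this height (area 168.00 mm²); Taking the first minus the rest: starting from the 25.5×14.5 cube (369.75 mm²), the r=6.5 cylinder at (13.5, 10) partially overlaps it — only the 119.14 mm² overlap (of its 131.88 mm²) is removed, clipping the outline; the 28×6 cube at (8, -2) partially overlaps it — only the 68.43 mm² overlap (of its 168.00 mm²) is removed, clipping the outline — area = 182.18 mm²; (rotated 5° about Z; rotation is an isometry so areas/perimeters/island counts are preserved). At z = 6.6: the 25.5×14.5 cube contributes its full rectangle (area 369.75 mm²); the cylinder at (13.5, 10): section is a regular 32-gon, circumradius r=6.5 (area = (32/2)·6.500²·sin(360°/32) = 131.88 mm²); the cube at (8, -2) is not intersected at this z (z outside [-1, 6]); Taking the first minus the rest: starting from the 25.5×14.5 cube (369.75 mm²), the r=6.5 cylinder at (13.5, 10) partially overlaps it — only the 119.14 mm² overlap (of its 131.88 mm²) is removed, clipping the outline — area = 250.61 mm²; (whole slice rotated 5° about Z — lengths, areas and connectivity unchanged). Checking containment: at z = 6.6 the cross-section extends beyond the z = 3.6 cross-section by about 68.43 mm².

part overhangs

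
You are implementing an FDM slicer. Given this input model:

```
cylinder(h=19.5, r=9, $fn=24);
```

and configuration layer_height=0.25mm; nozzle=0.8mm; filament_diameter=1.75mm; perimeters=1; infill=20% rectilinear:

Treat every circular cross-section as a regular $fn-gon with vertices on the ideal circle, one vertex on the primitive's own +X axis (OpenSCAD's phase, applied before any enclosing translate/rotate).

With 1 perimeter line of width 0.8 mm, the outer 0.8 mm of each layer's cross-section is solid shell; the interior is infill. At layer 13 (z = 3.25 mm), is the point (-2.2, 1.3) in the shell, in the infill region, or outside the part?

infill

At z = 3.25 mm: the r=9 cylinder gives a regular 24-gon of circumradius 9 (constant along its height). Overall, the cross-section is a single solid region. The nearest boundary edge runs (-6.36, 6.36)→(-7.79, 4.50); distance from the point to it = 6.39 mm. The point is inside the cross-section and 6.39 mm from the nearest boundary — more than the 0.8 mm shell width (1 × 0.8), so it's in the infill interior.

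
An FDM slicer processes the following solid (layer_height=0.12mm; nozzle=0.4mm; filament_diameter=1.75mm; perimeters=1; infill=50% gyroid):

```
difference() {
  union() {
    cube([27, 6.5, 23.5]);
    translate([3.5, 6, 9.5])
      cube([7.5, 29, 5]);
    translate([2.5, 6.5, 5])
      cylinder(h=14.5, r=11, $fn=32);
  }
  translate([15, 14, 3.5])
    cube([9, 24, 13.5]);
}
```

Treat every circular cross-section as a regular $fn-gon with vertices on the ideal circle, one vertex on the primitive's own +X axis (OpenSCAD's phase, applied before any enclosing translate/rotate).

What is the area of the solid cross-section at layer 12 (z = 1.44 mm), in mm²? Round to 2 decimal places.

175.50 mm²

At z = 1.44 mm: the cube is present — its section is the full 27×6.5 rectangle (area 175.50 mm²); the cube at (3.5, 6) is absent (z outside [9.5, 14.5]); the cylinder at (2.5, 6.5) is absent (z outside [5, 19.5]); Merging all regions: only the 27×6.5 cube is present, so the union is just that shape — area = 175.50 mm²; the cube at (15, 14) is not intersected at this z (z outside [3.5, 17]); Subtracting the remaining from the first: none of the subtracted shapes is present at this height, so the result so far is unchanged — area = 175.50 mm². Overall, the cross-section is a single solid region. Net area = 175.50 mm².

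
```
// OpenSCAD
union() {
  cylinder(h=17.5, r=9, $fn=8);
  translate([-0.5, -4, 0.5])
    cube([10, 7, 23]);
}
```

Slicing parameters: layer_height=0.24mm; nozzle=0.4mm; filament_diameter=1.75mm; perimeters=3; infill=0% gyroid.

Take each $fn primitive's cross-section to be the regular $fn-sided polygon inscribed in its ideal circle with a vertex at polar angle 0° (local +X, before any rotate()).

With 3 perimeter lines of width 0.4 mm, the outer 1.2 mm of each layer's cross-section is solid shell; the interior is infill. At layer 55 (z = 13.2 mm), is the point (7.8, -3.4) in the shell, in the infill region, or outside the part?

shell

At z = 13.2 mm: the r=9 cylinder contributes a regular 8-gon of circumradius 9; the cube at (-0.5, -4) is present — its section is the full 10×7 rectangle; Merging all regions: the regions partially overlap (shared area 61.32 mm²), so overlapping operands fuse into one piece — 1 connected region. Overall, the cross-section is a single solid region. The nearest boundary edge runs (9.50, -4.00)→(7.34, -4.00); distance from the point to it = 0.60 mm. The point is inside the cross-section, 0.60 mm from the nearest boundary — within the 1.2 mm shell band (3 × 0.4).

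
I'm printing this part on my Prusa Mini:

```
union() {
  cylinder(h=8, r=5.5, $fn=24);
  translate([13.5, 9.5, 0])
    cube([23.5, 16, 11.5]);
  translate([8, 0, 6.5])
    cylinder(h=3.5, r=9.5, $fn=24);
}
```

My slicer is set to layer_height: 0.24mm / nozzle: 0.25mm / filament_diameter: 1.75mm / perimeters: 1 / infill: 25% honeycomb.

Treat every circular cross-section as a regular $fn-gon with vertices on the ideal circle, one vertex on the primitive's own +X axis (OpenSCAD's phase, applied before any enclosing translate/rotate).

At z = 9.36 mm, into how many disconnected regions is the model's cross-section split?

At z = 9.36 mm: the cylinder is not intersected at this z (z outside [0, 8]); the 23.5×16 cube at (13.5, 9.5) contributes its full rectangle; the cylinder at (8, 0): section is a regular 24-gon, circumradius r=9.5; Merging all regions: the 2 present regions are separate (no shared area or edge), so areas and boundary lengths simply add and each stays a separate island — 2 connected regions. The result has 2 disconnected regions.

2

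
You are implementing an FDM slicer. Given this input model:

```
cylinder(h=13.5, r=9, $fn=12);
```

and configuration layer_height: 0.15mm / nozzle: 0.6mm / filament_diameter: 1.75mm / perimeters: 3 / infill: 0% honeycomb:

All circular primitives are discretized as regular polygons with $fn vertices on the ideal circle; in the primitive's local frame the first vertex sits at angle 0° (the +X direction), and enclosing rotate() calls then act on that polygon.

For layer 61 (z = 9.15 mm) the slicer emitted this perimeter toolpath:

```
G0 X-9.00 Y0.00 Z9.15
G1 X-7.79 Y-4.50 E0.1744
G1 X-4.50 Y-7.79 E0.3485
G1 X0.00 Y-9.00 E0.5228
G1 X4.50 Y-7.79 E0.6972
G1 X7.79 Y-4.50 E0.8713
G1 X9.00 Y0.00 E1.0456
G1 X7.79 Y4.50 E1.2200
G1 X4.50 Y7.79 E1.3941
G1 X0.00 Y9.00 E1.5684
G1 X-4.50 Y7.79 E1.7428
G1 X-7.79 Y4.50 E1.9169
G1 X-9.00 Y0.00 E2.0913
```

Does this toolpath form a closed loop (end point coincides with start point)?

yes

Start point (G0): (-9.00, 0.00). End point (last G1): the path returns to the start — closed.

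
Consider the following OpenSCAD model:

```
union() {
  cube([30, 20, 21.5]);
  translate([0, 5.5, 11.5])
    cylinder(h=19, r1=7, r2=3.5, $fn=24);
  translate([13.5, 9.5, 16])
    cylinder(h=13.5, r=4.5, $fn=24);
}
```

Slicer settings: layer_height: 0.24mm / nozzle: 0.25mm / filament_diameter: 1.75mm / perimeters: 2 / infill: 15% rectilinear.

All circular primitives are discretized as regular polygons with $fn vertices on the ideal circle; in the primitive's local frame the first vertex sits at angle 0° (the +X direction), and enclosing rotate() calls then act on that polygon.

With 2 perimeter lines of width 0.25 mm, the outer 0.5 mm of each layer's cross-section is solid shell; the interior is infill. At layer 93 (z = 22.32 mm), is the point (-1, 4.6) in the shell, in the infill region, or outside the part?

At z = 22.32 mm: the cube is not intersected at this z (z outside [0, 21.5]); the cone at (0, 5.5): at t=0.569 of its height the radius interpolates to r₁+(r₂−r₁)t = 5.007, giving a regular 24-gon of that circumradius; the r=4.5 cylinder at (13.5, 9.5) contributes a regular 24-gon of circumradius 4.5; Merging all regions: the 2 present regions are separate (no shared area or edge), so areas and boundary lengths simply add and each stays a separate island — 2 connected regions. Overall, the cross-section has 2 separate islands. The nearest boundary edge runs (-3.54, 1.96)→(-4.34, 3.00); distance from the point to it = 3.62 mm. (Shell/infill is judged within the island containing the point — the largest one.) The point is inside the cross-section and 3.62 mm from the nearest boundary — more than the 0.5 mm shell width (2 × 0.25), so it's in the infill interior.

infill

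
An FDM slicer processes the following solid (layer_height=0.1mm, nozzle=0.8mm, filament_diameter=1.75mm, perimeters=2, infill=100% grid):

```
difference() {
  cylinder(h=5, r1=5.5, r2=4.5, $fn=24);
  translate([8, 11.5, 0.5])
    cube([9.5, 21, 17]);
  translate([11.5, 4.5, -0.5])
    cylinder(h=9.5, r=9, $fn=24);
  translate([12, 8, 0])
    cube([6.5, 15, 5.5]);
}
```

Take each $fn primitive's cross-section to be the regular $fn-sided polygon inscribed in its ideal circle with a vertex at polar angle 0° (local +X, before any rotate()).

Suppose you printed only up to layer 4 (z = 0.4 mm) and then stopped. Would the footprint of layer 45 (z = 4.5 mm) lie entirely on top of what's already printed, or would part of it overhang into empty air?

Compare the two slices. At z = 0.4: the cone (r1=5.5→r2=4.5) has section circumradius 5.420 here — a regular 24-gon (area = (24/2)·5.420²·sin(360°/24) = 91.24 mm²); the cube at (8, 11.5) is not intersected at this z (z outside [0.5, 17.5]); the r=9 cylinder at (11.5, 4.5) gives a regular 24-gon of circumradius 9 (constant along its height) (area = (24/2)·9.000²·sin(360°/24) = 251.57 mm²); the cube at (12, 8) is present — its section is the full 6.5×15 rectangle (area 97.50 mm²); Subtracting the remaining from the first: starting from the cone (91.24 mm²), the r=9 cylinder at (11.5, 4.5) partially overlaps it — only the 9.44 mm² overlap (of its 251.57 mm²) is removed, clipping the outline; the 6.5×15 cube at (12, 8) misses the remaining region (no effect) — area = 81.79 mm². At z = 4.5: the cone: at t=0.900 of its height the radius interpolates to r₁+(r₂−r₁)t = 4.600, giving a regular 24-gon of that circumradius (area = (24/2)·4.600²·sin(360°/24) = 65.72 mm²); the 9.5×21 cube at (8, 11.5) contributes its full rectangle (area 199.50 mm²); the r=9 cylinder at (11.5, 4.5) contributes a regular 24-gon of circumradius 9 (area = (24/2)·9.000²·sin(360°/24) = 251.57 mm²); the cube at (12, 8) is present — its section is the full 6.5×15 rectangle (area 97.50 mm²); Subtracting the remaining from the first: starting from the cone (65.72 mm²), the 9.5×21 cube at (8, 11.5) misses the remaining region (no effect); the r=9 cylinder at (11.5, 4.5) partially overlaps it — only the 4.07 mm² overlap (of its 251.57 mm²) is removed, clipping the outline; the 6.5×15 cube at (12, 8) misses the remaining region (no effect) — area = 61.65 mm². Checking containment: the cross-section at z = 4.5 is a subset of the cross-section at z = 0.4.

entirely on top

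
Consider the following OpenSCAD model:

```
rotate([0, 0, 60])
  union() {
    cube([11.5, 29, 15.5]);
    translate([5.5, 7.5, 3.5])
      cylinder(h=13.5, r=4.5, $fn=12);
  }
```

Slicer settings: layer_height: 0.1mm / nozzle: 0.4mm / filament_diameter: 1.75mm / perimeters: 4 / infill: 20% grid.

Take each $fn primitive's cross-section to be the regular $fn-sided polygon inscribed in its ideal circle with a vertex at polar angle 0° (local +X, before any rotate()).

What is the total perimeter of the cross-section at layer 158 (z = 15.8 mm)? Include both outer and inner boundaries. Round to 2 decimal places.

At z = 15.8 mm: the cube is not intersected at this z (z outside [0, 15.5]); the r=4.5 cylinder at (5.5, 7.5) gives a regular 12-gon of circumradius 4.5 (constant along its height) (perimeter = 2·12·4.500·sin(180°/12) = 27.95 mm); Taking the union: only the r=4.5 cylinder at (5.5, 7.5) is present, so the union is just that shape — boundary = 27.95 mm; (rotated 60° about Z; rotation is an isometry so areas/perimeters/island counts are preserved). Overall, the cross-section is a single solid region. Total boundary length (outer) = 27.95 mm.

27.95 mm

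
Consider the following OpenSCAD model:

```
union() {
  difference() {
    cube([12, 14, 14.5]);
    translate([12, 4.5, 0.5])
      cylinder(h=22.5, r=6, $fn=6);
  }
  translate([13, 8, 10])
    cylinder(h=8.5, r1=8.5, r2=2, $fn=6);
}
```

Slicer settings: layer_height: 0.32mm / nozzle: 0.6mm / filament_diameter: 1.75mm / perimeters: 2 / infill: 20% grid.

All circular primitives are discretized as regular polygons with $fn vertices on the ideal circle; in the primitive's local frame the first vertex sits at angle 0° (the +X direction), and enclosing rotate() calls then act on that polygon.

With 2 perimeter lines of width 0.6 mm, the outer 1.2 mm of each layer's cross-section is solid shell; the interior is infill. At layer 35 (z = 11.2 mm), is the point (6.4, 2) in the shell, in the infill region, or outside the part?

shell

At z = 11.2 mm: the 12×14 cube contributes its full rectangle; the r=6 cylinder at (12, 4.5) gives a regular 6-gon of circumradius 6 (constant along its height); After the difference (first − rest): starting from the 12×14 cube, the r=6 cylinder at (12, 4.5) partially overlaps it — only the 44.54 mm² overlap (of its 93.53 mm²) is removed, clipping the outline — 1 connected region; the cone at (13, 8) contributes a regular 6-gon of circumradius 7.582 (interpolated between r1=8.5 and r2=2 at t=0.141); Combining (union): the regions partially overlap (shared area 26.12 mm²), so overlapping operands fuse into one piece — 1 connected region. Overall, the cross-section is a single solid region. The nearest boundary edge runs (6.00, 4.50)→(8.60, 0.00); distance from the point to it = 0.90 mm. The point is inside the cross-section, 0.90 mm from the nearest boundary — within the 1.2 mm shell band (2 × 0.6).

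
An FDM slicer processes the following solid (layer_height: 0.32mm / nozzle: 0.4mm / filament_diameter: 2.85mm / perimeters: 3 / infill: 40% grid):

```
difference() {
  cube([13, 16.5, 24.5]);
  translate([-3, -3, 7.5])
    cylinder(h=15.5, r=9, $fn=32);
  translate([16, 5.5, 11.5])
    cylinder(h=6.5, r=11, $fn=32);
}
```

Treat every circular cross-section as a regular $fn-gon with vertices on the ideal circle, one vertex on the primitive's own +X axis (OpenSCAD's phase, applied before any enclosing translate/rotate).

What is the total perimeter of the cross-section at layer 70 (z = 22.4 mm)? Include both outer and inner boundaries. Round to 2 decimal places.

At z = 22.4 mm: the cube (footprint 13×16.5) is included at this height (perimeter 59.00 mm); the r=9 cylinder at (-3, -3) contributes a regular 32-gon of circumradius 9 (perimeter = 2·32·9.000·sin(180°/32) = 56.46 mm); the cylinder at (16, 5.5) is absent (z outside [11.5, 18]); Subtracting the remaining from the first: starting from the 13×16.5 cube, the r=9 cylinder at (-3, -3) partially overlaps it — only the 19.41 mm² overlap (of its 252.84 mm²) is removed, clipping the outline — boundary = 56.09 mm. Overall, the cross-section is a single solid region. Total boundary length (outer) = 56.09 mm.

56.09 mm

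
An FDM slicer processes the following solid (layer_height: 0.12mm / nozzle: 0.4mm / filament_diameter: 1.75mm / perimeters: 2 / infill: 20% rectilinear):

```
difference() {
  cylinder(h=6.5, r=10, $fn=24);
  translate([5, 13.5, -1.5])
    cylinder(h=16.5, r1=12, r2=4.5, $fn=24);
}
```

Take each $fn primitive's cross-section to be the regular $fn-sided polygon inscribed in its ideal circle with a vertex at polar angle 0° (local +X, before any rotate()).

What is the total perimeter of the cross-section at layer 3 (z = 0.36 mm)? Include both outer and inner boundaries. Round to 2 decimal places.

At z = 0.36 mm: the r=10 cylinder contributes a regular 24-gon of circumradius 10 (perimeter = 2·24·10.000·sin(180°/24) = 62.65 mm); the cone at (5, 13.5) (r1=12→r2=4.5) has section circumradius 11.155 here — a regular 24-gon (perimeter = 2·24·11.155·sin(180°/24) = 69.89 mm); Taking the first minus the rest: starting from the r=10 cylinder, the cone at (5, 13.5) partially overlaps it — only the 70.17 mm² overlap (of its 386.44 mm²) is removed, clipping the outline — boundary = 62.17 mm. Overall, the cross-section is a single solid region. Total boundary length (outer) = 62.17 mm.

62.17 mm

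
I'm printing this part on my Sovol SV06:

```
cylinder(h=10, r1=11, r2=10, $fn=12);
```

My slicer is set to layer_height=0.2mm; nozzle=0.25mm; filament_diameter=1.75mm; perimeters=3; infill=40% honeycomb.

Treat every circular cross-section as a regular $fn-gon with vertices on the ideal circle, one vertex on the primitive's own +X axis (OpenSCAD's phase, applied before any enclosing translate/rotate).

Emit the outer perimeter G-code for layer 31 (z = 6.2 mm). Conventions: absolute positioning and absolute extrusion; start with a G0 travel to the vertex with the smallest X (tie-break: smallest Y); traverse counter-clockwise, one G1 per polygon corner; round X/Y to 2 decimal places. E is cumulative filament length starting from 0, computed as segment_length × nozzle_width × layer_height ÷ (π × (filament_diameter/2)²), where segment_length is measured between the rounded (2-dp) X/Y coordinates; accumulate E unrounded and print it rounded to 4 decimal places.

G0 X-10.38 Y0.00 Z6.20
G1 X-8.99 Y-5.19 E0.1117
G1 X-5.19 Y-8.99 E0.2234
G1 X0.00 Y-10.38 E0.3351
G1 X5.19 Y-8.99 E0.4468
G1 X8.99 Y-5.19 E0.5585
G1 X10.38 Y0.00 E0.6702
G1 X8.99 Y5.19 E0.7819
G1 X5.19 Y8.99 E0.8936
G1 X0.00 Y10.38 E1.0053
G1 X-5.19 Y8.99 E1.1170
G1 X-8.99 Y5.19 E1.2287
G1 X-10.38 Y0.00 E1.3404

At z = 6.2 mm: the cone contributes a regular 12-gon of circumradius 10.380 (interpolated between r1=11 and r2=10 at t=0.620). The outline is a single polygon with 12 vertices. Extrusion per mm of travel: 0.25 × 0.2 / (π × 0.875²) = 0.020788. Accumulating E over each segment gives final E = 1.3404.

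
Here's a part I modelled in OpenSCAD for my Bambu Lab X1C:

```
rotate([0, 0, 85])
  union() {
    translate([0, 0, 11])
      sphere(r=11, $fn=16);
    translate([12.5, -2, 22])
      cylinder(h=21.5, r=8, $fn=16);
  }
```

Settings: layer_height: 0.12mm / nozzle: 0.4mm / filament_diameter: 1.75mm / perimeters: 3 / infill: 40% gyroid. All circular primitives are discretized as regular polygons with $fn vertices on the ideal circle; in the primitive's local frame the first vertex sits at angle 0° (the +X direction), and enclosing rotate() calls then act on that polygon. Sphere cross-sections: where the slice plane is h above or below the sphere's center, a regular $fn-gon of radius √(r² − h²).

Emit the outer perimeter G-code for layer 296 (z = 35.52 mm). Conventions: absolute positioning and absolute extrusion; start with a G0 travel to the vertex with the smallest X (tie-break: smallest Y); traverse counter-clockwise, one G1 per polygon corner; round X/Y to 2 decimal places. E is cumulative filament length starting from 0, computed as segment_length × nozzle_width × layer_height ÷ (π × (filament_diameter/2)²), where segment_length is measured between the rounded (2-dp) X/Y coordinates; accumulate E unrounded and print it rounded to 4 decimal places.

At z = 35.52 mm: the sphere is not intersected at this z (|z−center|=24.520 > r=11); the r=8 cylinder at (12.5, -2) contributes a regular 16-gon of circumradius 8; Merging all regions: only the r=8 cylinder at (12.5, -2) is present, so the union is just that shape — 1 connected region; (whole slice rotated 85° about Z — lengths, areas and connectivity unchanged). The outline is a single polygon with 16 vertices. Extrusion per mm of travel: 0.4 × 0.12 / (π × 0.875²) = 0.019956. Accumulating E over each segment gives final E = 0.9967.

G0 X-4.89 Y12.98 Z35.52
G1 X-4.55 Y9.87 E0.0624
G1 X-3.05 Y7.14 E0.1246
G1 X-0.61 Y5.18 E0.1871
G1 X2.38 Y4.31 E0.2492
G1 X5.49 Y4.65 E0.3116
G1 X8.22 Y6.15 E0.3738
G1 X10.18 Y8.58 E0.4361
G1 X11.05 Y11.58 E0.4984
G1 X10.71 Y14.68 E0.5607
G1 X9.21 Y17.42 E0.6230
G1 X6.78 Y19.37 E0.6852
G1 X3.78 Y20.25 E0.7476
G1 X0.68 Y19.91 E0.8098
G1 X-2.06 Y18.41 E0.8721
G1 X-4.01 Y15.97 E0.9345
G1 X-4.89 Y12.98 E0.9967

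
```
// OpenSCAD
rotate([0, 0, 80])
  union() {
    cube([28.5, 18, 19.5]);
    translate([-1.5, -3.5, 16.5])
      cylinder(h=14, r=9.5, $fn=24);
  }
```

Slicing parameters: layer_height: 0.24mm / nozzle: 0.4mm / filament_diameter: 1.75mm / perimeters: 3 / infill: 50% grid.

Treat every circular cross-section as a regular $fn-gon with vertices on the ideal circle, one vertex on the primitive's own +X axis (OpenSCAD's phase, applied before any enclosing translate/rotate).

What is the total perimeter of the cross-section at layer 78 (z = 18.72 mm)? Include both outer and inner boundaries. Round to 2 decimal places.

At z = 18.72 mm: the cube is present — its section is the full 28.5×18 rectangle (perimeter 93.00 mm); the r=9.5 cylinder at (-1.5, -3.5) contributes a regular 24-gon of circumradius 9.5 (perimeter = 2·24·9.500·sin(180°/24) = 59.52 mm); Taking the union: the regions partially overlap (shared area 28.93 mm²), so the edge portions inside another operand are dropped and the merged outline is re-measured after clipping — boundary = 129.71 mm; (whole slice rotated 80° about Z — lengths, areas and connectivity unchanged). Overall, the cross-section is a single solid region. Total boundary length (outer) = 129.71 mm.

129.71 mm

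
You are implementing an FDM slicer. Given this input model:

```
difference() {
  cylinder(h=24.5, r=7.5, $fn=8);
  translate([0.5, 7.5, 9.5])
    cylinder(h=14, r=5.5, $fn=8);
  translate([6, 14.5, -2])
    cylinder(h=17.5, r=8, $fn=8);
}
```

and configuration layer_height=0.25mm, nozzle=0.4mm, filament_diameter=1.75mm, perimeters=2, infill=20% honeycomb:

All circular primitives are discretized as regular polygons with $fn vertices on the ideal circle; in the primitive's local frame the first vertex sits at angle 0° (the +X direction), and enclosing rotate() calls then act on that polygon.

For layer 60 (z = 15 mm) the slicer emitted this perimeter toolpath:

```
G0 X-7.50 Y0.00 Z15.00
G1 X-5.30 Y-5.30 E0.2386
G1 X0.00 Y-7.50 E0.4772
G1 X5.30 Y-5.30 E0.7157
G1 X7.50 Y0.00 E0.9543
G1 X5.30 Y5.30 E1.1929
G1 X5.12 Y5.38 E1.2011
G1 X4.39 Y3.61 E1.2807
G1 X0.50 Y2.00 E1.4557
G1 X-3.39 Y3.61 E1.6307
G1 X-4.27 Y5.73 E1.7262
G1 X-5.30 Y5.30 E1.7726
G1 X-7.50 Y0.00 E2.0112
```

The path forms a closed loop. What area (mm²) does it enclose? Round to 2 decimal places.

Apply the shoelace formula to the sequence of (X, Y) vertices; enclosed area = 127.02 mm².

127.02 mm²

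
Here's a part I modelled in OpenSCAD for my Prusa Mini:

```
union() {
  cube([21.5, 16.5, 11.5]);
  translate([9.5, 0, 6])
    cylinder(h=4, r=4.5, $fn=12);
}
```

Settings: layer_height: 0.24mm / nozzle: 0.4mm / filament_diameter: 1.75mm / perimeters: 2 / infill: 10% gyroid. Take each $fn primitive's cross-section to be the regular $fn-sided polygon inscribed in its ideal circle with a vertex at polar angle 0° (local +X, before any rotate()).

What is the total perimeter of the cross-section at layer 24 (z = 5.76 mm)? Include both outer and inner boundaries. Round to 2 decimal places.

At z = 5.76 mm: the cube (footprint 21.5×16.5) is included at this height (perimeter 76.00 mm); the cylinder at (9.5, 0) is not intersected at this z (z outside [6, 10]); Merging all regions: only the 21.5×16.5 cube is present, so the union is just that shape — boundary = 76.00 mm. Overall, the cross-section is a single solid region. Total boundary length (outer) = 76.00 mm.

76.00 mm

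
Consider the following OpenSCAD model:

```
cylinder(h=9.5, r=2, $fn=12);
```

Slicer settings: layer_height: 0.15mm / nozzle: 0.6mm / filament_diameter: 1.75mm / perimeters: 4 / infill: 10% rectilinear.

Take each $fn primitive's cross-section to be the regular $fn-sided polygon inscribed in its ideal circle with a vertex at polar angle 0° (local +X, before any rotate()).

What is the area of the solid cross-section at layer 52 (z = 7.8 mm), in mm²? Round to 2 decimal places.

At z = 7.8 mm: the cylinder: section is a regular 12-gon, circumradius r=2 (area = (12/2)·2.000²·sin(360°/12) = 12.00 mm²). Overall, the cross-section is a single solid region. Net area = 12.00 mm².

12.00 mm²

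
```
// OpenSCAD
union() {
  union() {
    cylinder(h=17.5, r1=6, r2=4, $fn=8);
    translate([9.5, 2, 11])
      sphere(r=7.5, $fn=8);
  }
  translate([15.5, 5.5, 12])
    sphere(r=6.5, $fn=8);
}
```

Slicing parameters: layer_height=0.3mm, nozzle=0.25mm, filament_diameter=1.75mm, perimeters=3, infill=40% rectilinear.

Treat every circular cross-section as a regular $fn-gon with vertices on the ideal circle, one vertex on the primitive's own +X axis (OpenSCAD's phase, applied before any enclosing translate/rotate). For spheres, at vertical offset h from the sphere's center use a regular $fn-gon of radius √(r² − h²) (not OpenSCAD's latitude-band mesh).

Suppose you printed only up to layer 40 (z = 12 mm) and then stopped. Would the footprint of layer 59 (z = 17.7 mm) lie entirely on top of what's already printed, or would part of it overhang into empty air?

entirely on top

Compare the two slices. At z = 12: the cone: at t=0.686 of its height the radius interpolates to r₁+(r₂−r₁)t = 4.629, giving a regular 8-gon of that circumradius (area = (8/2)·4.629²·sin(360°/8) = 60.60 mm²); the sphere at (9.5, 2): section is a regular 8-gon, circumradius = √(r²−h²) = √(7.5²−1²) = 7.433 (area = (8/2)·7.433²·sin(360°/8) = 156.27 mm²); Taking the union: the regions partially overlap — summed areas 216.87 mm² minus the doubly-counted overlap 6.90 mm² gives 209.97 mm² — area = 209.97 mm²; the sphere at (15.5, 5.5): section is a regular 8-gon, circumradius = √(r²−h²) = √(6.5²−0²) = 6.500 (area = (8/2)·6.500²·sin(360°/8) = 119.50 mm²); Taking the union: the regions partially overlap — summed areas 329.47 mm² minus the doubly-counted overlap 49.36 mm² gives 280.11 mm² — area = 280.11 mm². At z = 17.7: the cone does not reach this height (z outside [0, 17.5]); the r=7.5 sphere at (9.5, 2) slices to a regular 8-gon of circumradius 3.370 (√(r²−h²) with h=6.7 from center) (area = (8/2)·3.370²·sin(360°/8) = 32.13 mm²); Combining (union): only the r=7.5 sphere at (9.5, 2) is present, so the union is just that shape — area = 32.13 mm²; the r=6.5 sphere at (15.5, 5.5) slices to a regular 8-gon of circumradius 3.124 (√(r²−h²) with h=5.7 from center) (area = (8/2)·3.124²·sin(360°/8) = 27.61 mm²); Combining (union): the 2 present regions are separate (no shared area or edge), so areas and boundary lengths simply add and each stays a separate island — area = 59.74 mm². Checking containment: the cross-section at z = 17.7 is a subset of the cross-section at z = 12.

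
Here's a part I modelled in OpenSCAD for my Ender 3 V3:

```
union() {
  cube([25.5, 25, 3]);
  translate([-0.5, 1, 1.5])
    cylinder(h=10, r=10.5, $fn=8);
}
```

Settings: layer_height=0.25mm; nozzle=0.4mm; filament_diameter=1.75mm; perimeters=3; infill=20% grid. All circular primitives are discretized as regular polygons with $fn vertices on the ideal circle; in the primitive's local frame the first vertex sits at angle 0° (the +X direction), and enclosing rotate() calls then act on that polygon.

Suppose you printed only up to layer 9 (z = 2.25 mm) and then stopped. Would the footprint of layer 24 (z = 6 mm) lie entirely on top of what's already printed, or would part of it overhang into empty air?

Compare the two slices. At z = 2.25: the cube is present — its section is the full 25.5×25 rectangle (area 637.50 mm²); the r=10.5 cylinder at (-0.5, 1) gives a regular 8-gon of circumradius 10.5 (constant along its height) (area = (8/2)·10.500²·sin(360°/8) = 311.83 mm²); Taking the union: the regions partially overlap — summed areas 949.33 mm² minus the doubly-counted overlap 82.55 mm² gives 866.78 mm² — area = 866.78 mm². At z = 6: the cube does not reach this height (z outside [0, 3]); the cylinder at (-0.5, 1): section is a regular 8-gon, circumradius r=10.5 (area = (8/2)·10.500²·sin(360°/8) = 311.83 mm²); Combining (union): only the r=10.5 cylinder at (-0.5, 1) is present, so the union is just that shape — area = 311.83 mm². Checking containment: the cross-section at z = 6 is a subset of the cross-section at z = 2.25.

entirely on top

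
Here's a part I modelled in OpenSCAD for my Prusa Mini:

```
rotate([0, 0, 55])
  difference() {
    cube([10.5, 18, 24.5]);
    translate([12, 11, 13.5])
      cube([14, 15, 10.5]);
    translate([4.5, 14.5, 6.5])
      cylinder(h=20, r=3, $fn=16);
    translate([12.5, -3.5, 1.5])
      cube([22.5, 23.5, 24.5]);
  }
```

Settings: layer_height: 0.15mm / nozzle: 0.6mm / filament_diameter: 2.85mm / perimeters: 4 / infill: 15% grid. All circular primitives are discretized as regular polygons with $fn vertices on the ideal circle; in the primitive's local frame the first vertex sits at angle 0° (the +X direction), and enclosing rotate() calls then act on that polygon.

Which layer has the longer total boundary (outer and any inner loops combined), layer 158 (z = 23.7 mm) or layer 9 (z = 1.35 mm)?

Layer 158 (z = 23.7): the cube is present — its section is the full 10.5×18 rectangle (perimeter 57.00 mm); the cube at (12, 11) (footprint 14×15) is included at this height (perimeter 58.00 mm); the cylinder at (4.5, 14.5): section is a regular 16-gon, circumradius r=3 (perimeter = 2·16·3.000·sin(180°/16) = 18.73 mm); the 22.5×23.5 cube at (12.5, -3.5) contributes its full rectangle (perimeter 92.00 mm); Taking the first minus the rest: starting from the 10.5×18 cube, the 14×15 cube at (12, 11) misses the remaining region (no effect); the r=3 cylinder at (4.5, 14.5) lies wholly inside it (removes its full 27.55 mm² and its 18.73 mm outline becomes a hole wall); the 22.5×23.5 cube at (12.5, -3.5) misses the remaining region (no effect) — boundary (outer + 1 inner loop) = 75.73 mm; (rotated 55° about Z; rotation is an isometry so areas/perimeters/island counts are preserved). So its perimeter = 75.73 mm. Layer 9 (z = 1.35): the cube (footprint 10.5×18) is included at this height (perimeter 57.00 mm); the cube at (12, 11) is not intersected at this z (z outside [13.5, 24]); the cylinder at (4.5, 14.5) is not intersected at this z (z outside [6.5, 26.5]); the cube at (12.5, -3.5) is absent (z outside [1.5, 26]); After the difference (first − rest): none of the subtracted shapes is present at this height, so the 10.5×18 cube is unchanged — boundary = 57.00 mm; (rotated 55° about Z; rotation is an isometry so areas/perimeters/island counts are preserved). So its perimeter = 57.00 mm. Layer 158 is larger (75.73 vs 57.00 mm).

layer 158 (z = 23.7 mm)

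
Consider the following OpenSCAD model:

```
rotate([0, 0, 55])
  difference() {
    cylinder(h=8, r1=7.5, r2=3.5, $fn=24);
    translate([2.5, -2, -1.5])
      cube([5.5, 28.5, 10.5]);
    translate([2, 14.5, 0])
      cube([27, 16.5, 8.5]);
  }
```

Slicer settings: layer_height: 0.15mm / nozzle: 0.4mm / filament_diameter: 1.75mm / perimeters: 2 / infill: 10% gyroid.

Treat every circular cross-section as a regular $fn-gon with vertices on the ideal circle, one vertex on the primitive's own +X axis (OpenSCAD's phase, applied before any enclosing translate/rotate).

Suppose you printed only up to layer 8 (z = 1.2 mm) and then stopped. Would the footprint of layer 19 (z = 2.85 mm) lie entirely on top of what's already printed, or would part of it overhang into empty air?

Compare the two slices. At z = 1.2: the cone: at t=0.150 of its height the radius interpolates to r₁+(r₂−r₁)t = 6.900, giving a regular 24-gon of that circumradius (area = (24/2)·6.900²·sin(360°/24) = 147.87 mm²); the cube at (2.5, -2) is present — its section is the full 5.5×28.5 rectangle (area 156.75 mm²); the 27×16.5 cube at (2, 14.5) contributes its full rectangle (area 445.50 mm²); Taking the first minus the rest: starting from the cone (147.87 mm²), the 5.5×28.5 cube at (2.5, -2) partially overlaps it — only the 28.73 mm² overlap (of its 156.75 mm²) is removed, clipping the outline; the 27×16.5 cube at (2, 14.5) misses the remaining region (no effect) — area = 119.14 mm²; (rotated 55° about Z; rotation is an isometry so areas/perimeters/island counts are preserved). At z = 2.85: the cone: at t=0.356 of its height the radius interpolates to r₁+(r₂−r₁)t = 6.075, giving a regular 24-gon of that circumradius (area = (24/2)·6.075²·sin(360°/24) = 114.62 mm²); the 5.5×28.5 cube at (2.5, -2) contributes its full rectangle (area 156.75 mm²); the cube at (2, 14.5) (footprint 27×16.5) is included at this height (area 445.50 mm²); Subtracting the remaining from the first: starting from the cone (114.62 mm²), the 5.5×28.5 cube at (2.5, -2) partially overlaps it — only the 20.86 mm² overlap (of its 156.75 mm²) is removed, clipping the outline; the 27×16.5 cube at (2, 14.5) misses the remaining region (no effect) — area = 93.76 mm²; (rotated 55° about Z; rotation is an isometry so areas/perimeters/island counts are preserved). Checking containment: the cross-section at z = 2.85 is a subset of the cross-section at z = 1.2.

entirely on top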